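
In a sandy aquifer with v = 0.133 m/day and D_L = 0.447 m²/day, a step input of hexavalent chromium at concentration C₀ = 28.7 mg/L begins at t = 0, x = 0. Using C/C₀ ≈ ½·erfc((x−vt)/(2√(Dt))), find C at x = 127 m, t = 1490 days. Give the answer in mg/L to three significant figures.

For a continuous step input, C/C₀ ≈ ½·erfc((x−vt)/(2√(Dt))).
vt = 0.133 × 1490 = 198.17 m and 2√(Dt) = 2√(0.447 × 1490) = 51.62 m.
Argument (x−vt)/(2√(Dt)) = (127 − 198.17)/51.62 = -1.379; ½·erfc(-1.379) = 0.9744.
C = 28.7 × 0.9744 = 28.0 mg/L.

28.0 mg/L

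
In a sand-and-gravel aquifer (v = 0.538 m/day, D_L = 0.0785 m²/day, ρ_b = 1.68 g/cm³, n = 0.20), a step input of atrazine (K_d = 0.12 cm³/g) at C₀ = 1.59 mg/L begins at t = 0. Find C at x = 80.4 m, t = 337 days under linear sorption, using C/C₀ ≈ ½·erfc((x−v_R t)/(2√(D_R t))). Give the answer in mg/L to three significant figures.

Retardation factor R = 1 + ρ_b·K_d/n = 1 + 1.68 × 0.12/0.20 = 2.008.
Sorption retards both mechanisms: v_R = v/R = 0.2679 m/day, D_R = D/R = 0.03909 m²/day.
v_R·t = 0.2679 × 337 = 90.2823 m; 2√(D_R t) = 7.259 m; argument = (80.4 − 90.2823)/7.259 = -1.361.
C = C₀ × ½·erfc(-1.361) = 1.59 × 0.9729 = 1.55 mg/L.

1.55 mg/L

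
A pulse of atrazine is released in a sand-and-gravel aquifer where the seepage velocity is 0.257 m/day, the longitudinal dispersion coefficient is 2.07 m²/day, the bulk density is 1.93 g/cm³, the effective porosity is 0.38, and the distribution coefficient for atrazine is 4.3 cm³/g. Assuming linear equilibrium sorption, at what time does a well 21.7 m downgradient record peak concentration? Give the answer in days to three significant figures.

Retardation factor R = 1 + ρ_b·K_d/n = 1 + 1.93 × 4.3/0.38 = 22.84.
Sorption retards both mechanisms: v_R = v/R = 0.01125 m/day, D_R = D/R = 0.09063 m²/day.
Peak time from v_R²t² + 2D_R t − x² = 0: t = (√(D_R² + v_R²x²) − D_R)/v_R².
√(D_R² + v_R²x²) = √(0.09063² + 0.01125² × 21.7²) = 0.2604; v_R² = 0.0001266.
t = (0.2604 − 0.09063)/0.0001266 = 1340 days.

1340 days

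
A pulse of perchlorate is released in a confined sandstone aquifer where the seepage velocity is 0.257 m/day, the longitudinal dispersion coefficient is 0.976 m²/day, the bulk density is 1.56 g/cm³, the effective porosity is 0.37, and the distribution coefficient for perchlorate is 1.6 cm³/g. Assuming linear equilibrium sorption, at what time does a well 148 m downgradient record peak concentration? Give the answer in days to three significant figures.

Retardation factor R = 1 + ρ_b·K_d/n = 1 + 1.56 × 1.6/0.37 = 7.746.
Sorption retards both mechanisms: v_R = v/R = 0.03318 m/day, D_R = D/R = 0.1260 m²/day.
Peak time from v_R²t² + 2D_R t − x² = 0: t = (√(D_R² + v_R²x²) − D_R)/v_R².
√(D_R² + v_R²x²) = √(0.1260² + 0.03318² × 148²) = 4.912; v_R² = 0.001101.
t = (4.912 − 0.1260)/0.001101 = 4350 days.

4350 days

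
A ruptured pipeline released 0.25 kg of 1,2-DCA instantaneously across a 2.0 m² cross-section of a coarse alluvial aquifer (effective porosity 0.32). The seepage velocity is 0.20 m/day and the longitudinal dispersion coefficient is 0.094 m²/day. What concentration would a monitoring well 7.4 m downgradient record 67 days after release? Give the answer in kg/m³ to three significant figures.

For an instantaneous plane source, C(x,t) = M/(n_e·A·√(4πDt)) · exp(−(x−vt)²/(4Dt)), with n_e·A the pore (flow) area.
Plume center vt = 0.20 × 67 = 13.4 m, so the well at 7.4 m is 6 m upgradient of the peak.
√(4πDt) = 8.896 m, giving peak height M/(n_e·A·√(4πDt)) = 0.25/(0.32 × 2.0 × 8.896) = 0.04391 kg/m³.
(x−vt)²/(4Dt) = (-6)²/(4 × 0.094 × 67) = 1.429; exp(−1.429) = 0.2395.
C = 0.04391 × 0.2395 = 0.0105 kg/m³.

0.0105 kg/m³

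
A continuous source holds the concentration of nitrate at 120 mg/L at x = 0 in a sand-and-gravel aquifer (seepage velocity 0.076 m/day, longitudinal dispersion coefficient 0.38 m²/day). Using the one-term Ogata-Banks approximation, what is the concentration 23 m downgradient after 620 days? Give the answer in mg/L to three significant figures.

For a continuous step input, C/C₀ ≈ ½·erfc((x−vt)/(2√(Dt))).
vt = 0.076 × 620 = 47.12 m and 2√(Dt) = 2√(0.38 × 620) = 30.70 m.
Argument (x−vt)/(2√(Dt)) = (23 − 47.12)/30.70 = -0.7857; ½·erfc(-0.7857) = 0.8667.
C = 120 × 0.8667 = 104 mg/L.

104 mg/L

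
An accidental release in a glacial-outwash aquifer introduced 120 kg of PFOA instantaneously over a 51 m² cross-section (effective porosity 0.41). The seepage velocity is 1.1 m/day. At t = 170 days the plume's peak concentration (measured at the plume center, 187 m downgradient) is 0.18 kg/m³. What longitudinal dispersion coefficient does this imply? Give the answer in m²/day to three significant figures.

0.476 m²/day

At the plume center C_max = M/(n_e·A·√(4πDt)), so D = M²/(4πt·(n_e·A·C_max)²).
n_e·A·C_max = 0.41 × 51 × 0.18 = 3.764 kg/m.
D = 120²/(4π × 170 × 3.764²) = 0.476 m²/day.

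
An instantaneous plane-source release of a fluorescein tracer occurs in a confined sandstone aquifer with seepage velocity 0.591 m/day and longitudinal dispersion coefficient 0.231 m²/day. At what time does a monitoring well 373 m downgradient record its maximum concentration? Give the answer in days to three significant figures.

For the 1D instantaneous-source solution, setting ∂C/∂t = 0 at fixed x gives v²t² + 2Dt − x² = 0, so t = (√(D² + v²x²) − D)/v².
√(D² + v²x²) = √(0.231² + 0.591² × 373²) = 220.4; v² = 0.349281.
t = (220.4 − 0.231)/0.349281 = 630 days (vs. the pure-advection estimate x/v = 631 d).

630 days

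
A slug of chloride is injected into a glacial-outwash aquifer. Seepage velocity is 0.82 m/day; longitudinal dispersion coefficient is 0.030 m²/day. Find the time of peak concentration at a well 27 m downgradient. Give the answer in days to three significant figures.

32.9 days

For the 1D instantaneous-source solution, setting ∂C/∂t = 0 at fixed x gives v²t² + 2Dt − x² = 0, so t = (√(D² + v²x²) − D)/v².
√(D² + v²x²) = √(0.030² + 0.82² × 27²) = 22.14; v² = 0.6724.
t = (22.14 − 0.030)/0.6724 = 32.9 days (vs. the pure-advection estimate x/v = 32.9 d).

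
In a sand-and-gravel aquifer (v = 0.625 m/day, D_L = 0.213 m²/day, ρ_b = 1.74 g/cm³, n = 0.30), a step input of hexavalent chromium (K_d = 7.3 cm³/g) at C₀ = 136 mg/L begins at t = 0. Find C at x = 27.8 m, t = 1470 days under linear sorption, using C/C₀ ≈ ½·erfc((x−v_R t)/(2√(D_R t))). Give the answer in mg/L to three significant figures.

Retardation factor R = 1 + ρ_b·K_d/n = 1 + 1.74 × 7.3/0.30 = 43.34.
Sorption retards both mechanisms: v_R = v/R = 0.01442 m/day, D_R = D/R = 0.004915 m²/day.
v_R·t = 0.01442 × 1470 = 21.1974 m; 2√(D_R t) = 5.376 m; argument = (27.8 − 21.1974)/5.376 = 1.228.
C = C₀ × ½·erfc(1.228) = 136 × 0.04122 = 5.61 mg/L.

5.61 mg/L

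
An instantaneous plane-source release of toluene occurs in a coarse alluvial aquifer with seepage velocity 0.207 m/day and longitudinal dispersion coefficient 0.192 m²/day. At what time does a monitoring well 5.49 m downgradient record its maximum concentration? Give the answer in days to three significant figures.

For the 1D instantaneous-source solution, setting ∂C/∂t = 0 at fixed x gives v²t² + 2Dt − x² = 0, so t = (√(D² + v²x²) − D)/v².
√(D² + v²x²) = √(0.192² + 0.207² × 5.49²) = 1.153; v² = 0.042849.
t = (1.153 − 0.192)/0.042849 = 22.4 days (vs. the pure-advection estimate x/v = 26.5 d).

22.4 days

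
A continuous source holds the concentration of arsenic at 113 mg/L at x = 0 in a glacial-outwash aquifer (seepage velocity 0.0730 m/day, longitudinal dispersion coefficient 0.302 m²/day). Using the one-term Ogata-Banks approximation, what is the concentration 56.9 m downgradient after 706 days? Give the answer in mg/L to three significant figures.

For a continuous step input, C/C₀ ≈ ½·erfc((x−vt)/(2√(Dt))).
vt = 0.0730 × 706 = 51.538 m and 2√(Dt) = 2√(0.302 × 706) = 29.20 m.
Argument (x−vt)/(2√(Dt)) = (56.9 − 51.538)/29.20 = 0.1836; ½·erfc(0.1836) = 0.3976.
C = 113 × 0.3976 = 44.9 mg/L.

44.9 mg/L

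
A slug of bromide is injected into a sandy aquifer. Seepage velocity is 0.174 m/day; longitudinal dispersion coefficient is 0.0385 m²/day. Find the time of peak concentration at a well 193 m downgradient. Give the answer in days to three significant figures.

1110 days

For the 1D instantaneous-source solution, setting ∂C/∂t = 0 at fixed x gives v²t² + 2Dt − x² = 0, so t = (√(D² + v²x²) − D)/v².
√(D² + v²x²) = √(0.0385² + 0.174² × 193²) = 33.58; v² = 0.030276.
t = (33.58 − 0.0385)/0.030276 = 1110 days (vs. the pure-advection estimate x/v = 1110 d).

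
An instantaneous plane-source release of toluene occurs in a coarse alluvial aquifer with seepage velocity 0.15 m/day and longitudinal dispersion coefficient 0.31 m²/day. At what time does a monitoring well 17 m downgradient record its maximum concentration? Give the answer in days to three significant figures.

For the 1D instantaneous-source solution, setting ∂C/∂t = 0 at fixed x gives v²t² + 2Dt − x² = 0, so t = (√(D² + v²x²) − D)/v².
√(D² + v²x²) = √(0.31² + 0.15² × 17²) = 2.569; v² = 0.0225.
t = (2.569 − 0.31)/0.0225 = 100 days (vs. the pure-advection estimate x/v = 113 d).

100 days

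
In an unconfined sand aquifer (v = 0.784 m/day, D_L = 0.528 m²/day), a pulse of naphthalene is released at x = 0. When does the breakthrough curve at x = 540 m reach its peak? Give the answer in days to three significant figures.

688 days

For the 1D instantaneous-source solution, setting ∂C/∂t = 0 at fixed x gives v²t² + 2Dt − x² = 0, so t = (√(D² + v²x²) − D)/v².
√(D² + v²x²) = √(0.528² + 0.784² × 540²) = 423.4; v² = 0.614656.
t = (423.4 − 0.528)/0.614656 = 688 days (vs. the pure-advection estimate x/v = 689 d).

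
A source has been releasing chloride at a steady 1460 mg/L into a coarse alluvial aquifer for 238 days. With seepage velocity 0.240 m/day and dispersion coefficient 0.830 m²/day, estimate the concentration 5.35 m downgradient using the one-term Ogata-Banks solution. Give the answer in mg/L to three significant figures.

1450 mg/L

For a continuous step input, C/C₀ ≈ ½·erfc((x−vt)/(2√(Dt))).
vt = 0.240 × 238 = 57.12 m and 2√(Dt) = 2√(0.830 × 238) = 28.11 m.
Argument (x−vt)/(2√(Dt)) = (5.35 − 57.12)/28.11 = -1.842; ½·erfc(-1.842) = 0.9954.
C = 1460 × 0.9954 = 1450 mg/L.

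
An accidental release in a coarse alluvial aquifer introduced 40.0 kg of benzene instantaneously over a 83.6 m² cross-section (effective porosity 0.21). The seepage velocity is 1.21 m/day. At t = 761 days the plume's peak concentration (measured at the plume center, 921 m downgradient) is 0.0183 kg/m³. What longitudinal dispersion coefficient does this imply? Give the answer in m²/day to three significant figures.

1.62 m²/day

At the plume center C_max = M/(n_e·A·√(4πDt)), so D = M²/(4πt·(n_e·A·C_max)²).
n_e·A·C_max = 0.21 × 83.6 × 0.0183 = 0.3213 kg/m.
D = 40.0²/(4π × 761 × 0.3213²) = 1.62 m²/day.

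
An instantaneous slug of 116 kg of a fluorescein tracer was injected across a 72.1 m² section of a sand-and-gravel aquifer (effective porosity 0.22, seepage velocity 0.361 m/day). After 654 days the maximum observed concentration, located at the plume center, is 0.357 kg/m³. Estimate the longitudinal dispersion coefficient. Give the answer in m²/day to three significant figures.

At the plume center C_max = M/(n_e·A·√(4πDt)), so D = M²/(4πt·(n_e·A·C_max)²).
n_e·A·C_max = 0.22 × 72.1 × 0.357 = 5.663 kg/m.
D = 116²/(4π × 654 × 5.663²) = 0.0511 m²/day.

0.0511 m²/day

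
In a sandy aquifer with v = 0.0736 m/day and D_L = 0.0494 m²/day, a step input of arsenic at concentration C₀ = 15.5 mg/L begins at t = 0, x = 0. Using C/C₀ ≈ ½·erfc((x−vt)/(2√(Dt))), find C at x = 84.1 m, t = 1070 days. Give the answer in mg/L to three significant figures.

4.67 mg/L

For a continuous step input, C/C₀ ≈ ½·erfc((x−vt)/(2√(Dt))).
vt = 0.0736 × 1070 = 78.752 m and 2√(Dt) = 2√(0.0494 × 1070) = 14.54 m.
Argument (x−vt)/(2√(Dt)) = (84.1 − 78.752)/14.54 = 0.3678; ½·erfc(0.3678) = 0.3015.
C = 15.5 × 0.3015 = 4.67 mg/L.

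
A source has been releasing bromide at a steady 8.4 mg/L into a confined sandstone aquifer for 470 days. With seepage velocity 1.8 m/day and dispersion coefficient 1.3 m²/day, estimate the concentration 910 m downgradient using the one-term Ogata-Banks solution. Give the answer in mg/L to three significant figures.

0.282 mg/L

For a continuous step input, C/C₀ ≈ ½·erfc((x−vt)/(2√(Dt))).
vt = 1.8 × 470 = 846 m and 2√(Dt) = 2√(1.3 × 470) = 49.44 m.
Argument (x−vt)/(2√(Dt)) = (910 − 846)/49.44 = 1.294; ½·erfc(1.294) = 0.03363.
C = 8.4 × 0.03363 = 0.282 mg/L.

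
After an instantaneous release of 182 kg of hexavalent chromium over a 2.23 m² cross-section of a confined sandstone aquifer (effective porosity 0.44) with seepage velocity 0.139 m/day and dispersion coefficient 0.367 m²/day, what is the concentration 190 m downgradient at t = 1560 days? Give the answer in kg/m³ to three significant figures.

1.60 kg/m³

For an instantaneous plane source, C(x,t) = M/(n_e·A·√(4πDt)) · exp(−(x−vt)²/(4Dt)), with n_e·A the pore (flow) area.
Plume center vt = 0.139 × 1560 = 216.84 m, so the well at 190 m is 26.84 m upgradient of the peak.
√(4πDt) = 84.82 m, giving peak height M/(n_e·A·√(4πDt)) = 182/(0.44 × 2.23 × 84.82) = 2.187 kg/m³.
(x−vt)²/(4Dt) = (-26.84)²/(4 × 0.367 × 1560) = 0.3146; exp(−0.3146) = 0.7301.
C = 2.187 × 0.7301 = 1.60 kg/m³.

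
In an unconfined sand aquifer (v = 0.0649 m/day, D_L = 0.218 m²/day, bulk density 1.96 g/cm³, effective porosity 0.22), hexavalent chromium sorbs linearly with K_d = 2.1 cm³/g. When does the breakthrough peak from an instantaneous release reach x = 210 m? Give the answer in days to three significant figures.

62800 days

Retardation factor R = 1 + ρ_b·K_d/n = 1 + 1.96 × 2.1/0.22 = 19.71.
Sorption retards both mechanisms: v_R = v/R = 0.003293 m/day, D_R = D/R = 0.01106 m²/day.
Peak time from v_R²t² + 2D_R t − x² = 0: t = (√(D_R² + v_R²x²) − D_R)/v_R².
√(D_R² + v_R²x²) = √(0.01106² + 0.003293² × 210²) = 0.6916; v_R² = 1.084e-05.
t = (0.6916 − 0.01106)/1.084e-05 = 62800 days.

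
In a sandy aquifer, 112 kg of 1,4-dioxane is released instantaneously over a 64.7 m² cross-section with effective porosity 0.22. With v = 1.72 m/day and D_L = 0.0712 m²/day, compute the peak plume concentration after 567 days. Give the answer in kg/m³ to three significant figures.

0.349 kg/m³

The peak of an instantaneous 1D plume sits at x = vt; there the Gaussian factor is 1 and C_max = M/(n_e·A·√(4πDt)), where n_e·A is the pore area the mass is dissolved in.
√(4πDt) = √(4π × 0.0712 × 567) = 22.52 m, so C_max = 112/(0.22 × 64.7 × 22.52) = 0.349 kg/m³.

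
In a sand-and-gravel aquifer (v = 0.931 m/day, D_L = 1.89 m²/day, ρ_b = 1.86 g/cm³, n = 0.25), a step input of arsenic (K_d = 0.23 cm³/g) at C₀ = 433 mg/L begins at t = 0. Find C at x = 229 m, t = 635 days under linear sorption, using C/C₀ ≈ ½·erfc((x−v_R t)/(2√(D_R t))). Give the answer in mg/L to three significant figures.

Retardation factor R = 1 + ρ_b·K_d/n = 1 + 1.86 × 0.23/0.25 = 2.711.
Sorption retards both mechanisms: v_R = v/R = 0.3434 m/day, D_R = D/R = 0.6972 m²/day.
v_R·t = 0.3434 × 635 = 218.059 m; 2√(D_R t) = 42.08 m; argument = (229 − 218.059)/42.08 = 0.2600.
C = C₀ × ½·erfc(0.2600) = 433 × 0.3566 = 154 mg/L.

154 mg/L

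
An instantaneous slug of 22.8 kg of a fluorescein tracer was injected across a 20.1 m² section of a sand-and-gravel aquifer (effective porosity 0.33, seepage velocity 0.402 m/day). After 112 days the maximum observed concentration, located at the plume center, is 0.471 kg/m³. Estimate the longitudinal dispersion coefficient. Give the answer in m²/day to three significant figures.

At the plume center C_max = M/(n_e·A·√(4πDt)), so D = M²/(4πt·(n_e·A·C_max)²).
n_e·A·C_max = 0.33 × 20.1 × 0.471 = 3.124 kg/m.
D = 22.8²/(4π × 112 × 3.124²) = 0.0378 m²/day.

0.0378 m²/day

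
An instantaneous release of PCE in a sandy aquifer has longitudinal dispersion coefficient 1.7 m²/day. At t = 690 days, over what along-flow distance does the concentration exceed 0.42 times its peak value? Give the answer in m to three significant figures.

128 m

The plume is Gaussian with σ = √(2Dt) = √(2 × 1.7 × 690) = 48.44 m.
C/C_peak = exp(−Δx²/(2σ²)) = 0.42 ⇒ Δx = σ·√(−2 ln 0.42) = 48.44 × 1.317 = 63.80 m.
Width = 2Δx = 128 m.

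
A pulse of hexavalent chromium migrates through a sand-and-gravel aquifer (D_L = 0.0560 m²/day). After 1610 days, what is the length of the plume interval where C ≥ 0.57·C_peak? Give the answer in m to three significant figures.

The plume is Gaussian with σ = √(2Dt) = √(2 × 0.0560 × 1610) = 13.43 m.
C/C_peak = exp(−Δx²/(2σ²)) = 0.57 ⇒ Δx = σ·√(−2 ln 0.57) = 13.43 × 1.060 = 14.24 m.
Width = 2Δx = 28.5 m.

28.5 m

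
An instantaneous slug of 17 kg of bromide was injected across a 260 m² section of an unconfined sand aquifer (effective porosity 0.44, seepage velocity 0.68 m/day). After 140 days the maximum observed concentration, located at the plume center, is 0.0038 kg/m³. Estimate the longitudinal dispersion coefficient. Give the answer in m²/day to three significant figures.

At the plume center C_max = M/(n_e·A·√(4πDt)), so D = M²/(4πt·(n_e·A·C_max)²).
n_e·A·C_max = 0.44 × 260 × 0.0038 = 0.4347 kg/m.
D = 17²/(4π × 140 × 0.4347²) = 0.869 m²/day.

0.869 m²/day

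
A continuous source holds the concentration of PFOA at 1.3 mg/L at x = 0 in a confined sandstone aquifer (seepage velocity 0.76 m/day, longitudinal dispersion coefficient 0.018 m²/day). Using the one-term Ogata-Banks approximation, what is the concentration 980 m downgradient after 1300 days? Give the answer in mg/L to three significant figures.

For a continuous step input, C/C₀ ≈ ½·erfc((x−vt)/(2√(Dt))).
vt = 0.76 × 1300 = 988 m and 2√(Dt) = 2√(0.018 × 1300) = 9.675 m.
Argument (x−vt)/(2√(Dt)) = (980 − 988)/9.675 = -0.8269; ½·erfc(-0.8269) = 0.8789.
C = 1.3 × 0.8789 = 1.14 mg/L.

1.14 mg/L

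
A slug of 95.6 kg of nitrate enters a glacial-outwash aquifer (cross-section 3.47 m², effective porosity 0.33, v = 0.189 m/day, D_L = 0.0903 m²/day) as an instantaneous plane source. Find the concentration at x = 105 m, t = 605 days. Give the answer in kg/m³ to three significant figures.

For an instantaneous plane source, C(x,t) = M/(n_e·A·√(4πDt)) · exp(−(x−vt)²/(4Dt)), with n_e·A the pore (flow) area.
Plume center vt = 0.189 × 605 = 114.345 m, so the well at 105 m is 9.345 m upgradient of the peak.
√(4πDt) = 26.20 m, giving peak height M/(n_e·A·√(4πDt)) = 95.6/(0.33 × 3.47 × 26.20) = 3.186 kg/m³.
(x−vt)²/(4Dt) = (-9.345)²/(4 × 0.0903 × 605) = 0.3996; exp(−0.3996) = 0.6706.
C = 3.186 × 0.6706 = 2.14 kg/m³.

2.14 kg/m³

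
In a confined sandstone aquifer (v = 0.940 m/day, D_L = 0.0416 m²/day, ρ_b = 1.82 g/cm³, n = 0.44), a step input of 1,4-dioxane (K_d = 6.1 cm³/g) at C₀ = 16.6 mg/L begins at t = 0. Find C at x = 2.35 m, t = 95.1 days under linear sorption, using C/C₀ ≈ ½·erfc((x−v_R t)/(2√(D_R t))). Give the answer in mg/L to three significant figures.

Retardation factor R = 1 + ρ_b·K_d/n = 1 + 1.82 × 6.1/0.44 = 26.23.
Sorption retards both mechanisms: v_R = v/R = 0.03584 m/day, D_R = D/R = 0.001586 m²/day.
v_R·t = 0.03584 × 95.1 = 3.408384 m; 2√(D_R t) = 0.7767 m; argument = (2.35 − 3.408384)/0.7767 = -1.363.
C = C₀ × ½·erfc(-1.363) = 16.6 × 0.9730 = 16.2 mg/L.

16.2 mg/L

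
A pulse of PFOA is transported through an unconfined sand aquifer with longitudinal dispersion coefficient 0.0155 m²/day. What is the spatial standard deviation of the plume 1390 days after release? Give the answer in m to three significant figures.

6.56 m

Dispersive spreading gives a Gaussian with σ² = 2Dt; advection only shifts the center.
σ = √(2 × 0.0155 × 1390) = 6.56 m.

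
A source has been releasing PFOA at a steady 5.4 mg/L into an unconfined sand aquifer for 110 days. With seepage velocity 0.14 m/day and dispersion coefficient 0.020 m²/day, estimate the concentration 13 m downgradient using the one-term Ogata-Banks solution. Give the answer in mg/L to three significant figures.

For a continuous step input, C/C₀ ≈ ½·erfc((x−vt)/(2√(Dt))).
vt = 0.14 × 110 = 15.4 m and 2√(Dt) = 2√(0.020 × 110) = 2.966 m.
Argument (x−vt)/(2√(Dt)) = (13 − 15.4)/2.966 = -0.8092; ½·erfc(-0.8092) = 0.8738.
C = 5.4 × 0.8738 = 4.72 mg/L.

4.72 mg/L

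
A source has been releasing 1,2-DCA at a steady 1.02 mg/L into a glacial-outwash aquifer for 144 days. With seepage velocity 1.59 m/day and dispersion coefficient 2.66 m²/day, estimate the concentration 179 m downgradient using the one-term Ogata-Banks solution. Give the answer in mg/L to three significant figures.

For a continuous step input, C/C₀ ≈ ½·erfc((x−vt)/(2√(Dt))).
vt = 1.59 × 144 = 228.96 m and 2√(Dt) = 2√(2.66 × 144) = 39.14 m.
Argument (x−vt)/(2√(Dt)) = (179 − 228.96)/39.14 = -1.276; ½·erfc(-1.276) = 0.9644.
C = 1.02 × 0.9644 = 0.984 mg/L.

0.984 mg/L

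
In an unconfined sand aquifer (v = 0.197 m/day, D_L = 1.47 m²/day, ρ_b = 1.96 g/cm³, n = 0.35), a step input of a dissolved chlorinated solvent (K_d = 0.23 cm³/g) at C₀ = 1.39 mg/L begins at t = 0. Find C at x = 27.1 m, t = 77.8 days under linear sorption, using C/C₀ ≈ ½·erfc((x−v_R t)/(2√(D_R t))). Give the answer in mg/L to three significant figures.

0.0287 mg/L

Retardation factor R = 1 + ρ_b·K_d/n = 1 + 1.96 × 0.23/0.35 = 2.288.
Sorption retards both mechanisms: v_R = v/R = 0.08610 m/day, D_R = D/R = 0.6425 m²/day.
v_R·t = 0.08610 × 77.8 = 6.69858 m; 2√(D_R t) = 14.14 m; argument = (27.1 − 6.69858)/14.14 = 1.443.
C = C₀ × ½·erfc(1.443) = 1.39 × 0.02064 = 0.0287 mg/L.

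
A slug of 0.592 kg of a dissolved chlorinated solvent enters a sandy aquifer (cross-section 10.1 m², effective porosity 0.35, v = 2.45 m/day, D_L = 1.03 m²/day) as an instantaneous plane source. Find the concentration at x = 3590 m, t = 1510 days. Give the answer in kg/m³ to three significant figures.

0.000174 kg/m³

For an instantaneous plane source, C(x,t) = M/(n_e·A·√(4πDt)) · exp(−(x−vt)²/(4Dt)), with n_e·A the pore (flow) area.
Plume center vt = 2.45 × 1510 = 3699.5 m, so the well at 3590 m is 109.5 m upgradient of the peak.
√(4πDt) = 139.8 m, giving peak height M/(n_e·A·√(4πDt)) = 0.592/(0.35 × 10.1 × 139.8) = 0.001198 kg/m³.
(x−vt)²/(4Dt) = (-109.5)²/(4 × 1.03 × 1510) = 1.927; exp(−1.927) = 0.1456.
C = 0.001198 × 0.1456 = 0.000174 kg/m³.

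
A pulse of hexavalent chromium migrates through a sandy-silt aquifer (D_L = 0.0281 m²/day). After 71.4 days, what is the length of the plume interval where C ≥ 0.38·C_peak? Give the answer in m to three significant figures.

5.57 m

The plume is Gaussian with σ = √(2Dt) = √(2 × 0.0281 × 71.4) = 2.003 m.
C/C_peak = exp(−Δx²/(2σ²)) = 0.38 ⇒ Δx = σ·√(−2 ln 0.38) = 2.003 × 1.391 = 2.786 m.
Width = 2Δx = 5.57 m.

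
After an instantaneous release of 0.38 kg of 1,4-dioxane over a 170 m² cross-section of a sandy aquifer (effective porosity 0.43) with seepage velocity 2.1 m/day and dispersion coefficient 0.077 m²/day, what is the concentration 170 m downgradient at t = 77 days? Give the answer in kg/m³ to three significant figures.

3.30e-05 kg/m³

For an instantaneous plane source, C(x,t) = M/(n_e·A·√(4πDt)) · exp(−(x−vt)²/(4Dt)), with n_e·A the pore (flow) area.
Plume center vt = 2.1 × 77 = 161.7 m, so the well at 170 m is 8.3 m downgradient of the peak.
√(4πDt) = 8.632 m, giving peak height M/(n_e·A·√(4πDt)) = 0.38/(0.43 × 170 × 8.632) = 0.0006022 kg/m³.
(x−vt)²/(4Dt) = (8.3)²/(4 × 0.077 × 77) = 2.905; exp(−2.905) = 0.05475.
C = 0.0006022 × 0.05475 = 3.30e-05 kg/m³.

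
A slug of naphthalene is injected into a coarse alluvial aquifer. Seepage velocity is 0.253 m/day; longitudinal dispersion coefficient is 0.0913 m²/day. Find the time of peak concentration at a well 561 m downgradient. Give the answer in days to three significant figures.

2220 days

For the 1D instantaneous-source solution, setting ∂C/∂t = 0 at fixed x gives v²t² + 2Dt − x² = 0, so t = (√(D² + v²x²) − D)/v².
√(D² + v²x²) = √(0.0913² + 0.253² × 561²) = 141.9; v² = 0.064009.
t = (141.9 − 0.0913)/0.064009 = 2220 days (vs. the pure-advection estimate x/v = 2220 d).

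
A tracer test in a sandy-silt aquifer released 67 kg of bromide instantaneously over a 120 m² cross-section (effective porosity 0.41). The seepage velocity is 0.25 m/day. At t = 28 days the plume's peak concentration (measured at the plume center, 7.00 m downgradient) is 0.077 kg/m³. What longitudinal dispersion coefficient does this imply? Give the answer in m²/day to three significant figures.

0.889 m²/day

At the plume center C_max = M/(n_e·A·√(4πDt)), so D = M²/(4πt·(n_e·A·C_max)²).
n_e·A·C_max = 0.41 × 120 × 0.077 = 3.788 kg/m.
D = 67²/(4π × 28 × 3.788²) = 0.889 m²/day.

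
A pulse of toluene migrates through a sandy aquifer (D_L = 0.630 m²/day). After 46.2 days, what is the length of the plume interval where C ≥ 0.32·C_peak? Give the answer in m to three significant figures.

23.0 m

The plume is Gaussian with σ = √(2Dt) = √(2 × 0.630 × 46.2) = 7.630 m.
C/C_peak = exp(−Δx²/(2σ²)) = 0.32 ⇒ Δx = σ·√(−2 ln 0.32) = 7.630 × 1.510 = 11.52 m.
Width = 2Δx = 23.0 m.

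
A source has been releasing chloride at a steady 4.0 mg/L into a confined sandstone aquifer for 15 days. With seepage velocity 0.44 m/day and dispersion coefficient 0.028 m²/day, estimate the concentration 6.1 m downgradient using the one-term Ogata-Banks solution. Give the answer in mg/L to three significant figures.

For a continuous step input, C/C₀ ≈ ½·erfc((x−vt)/(2√(Dt))).
vt = 0.44 × 15 = 6.6 m and 2√(Dt) = 2√(0.028 × 15) = 1.296 m.
Argument (x−vt)/(2√(Dt)) = (6.1 − 6.6)/1.296 = -0.3858; ½·erfc(-0.3858) = 0.7073.
C = 4.0 × 0.7073 = 2.83 mg/L.

2.83 mg/L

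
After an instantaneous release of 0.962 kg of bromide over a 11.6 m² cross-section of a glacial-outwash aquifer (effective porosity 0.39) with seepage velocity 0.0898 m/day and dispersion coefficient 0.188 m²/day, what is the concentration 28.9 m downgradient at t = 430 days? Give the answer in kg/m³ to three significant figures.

0.00498 kg/m³

For an instantaneous plane source, C(x,t) = M/(n_e·A·√(4πDt)) · exp(−(x−vt)²/(4Dt)), with n_e·A the pore (flow) area.
Plume center vt = 0.0898 × 430 = 38.614 m, so the well at 28.9 m is 9.714 m upgradient of the peak.
√(4πDt) = 31.87 m, giving peak height M/(n_e·A·√(4πDt)) = 0.962/(0.39 × 11.6 × 31.87) = 0.006672 kg/m³.
(x−vt)²/(4Dt) = (-9.714)²/(4 × 0.188 × 430) = 0.2918; exp(−0.2918) = 0.7469.
C = 0.006672 × 0.7469 = 0.00498 kg/m³.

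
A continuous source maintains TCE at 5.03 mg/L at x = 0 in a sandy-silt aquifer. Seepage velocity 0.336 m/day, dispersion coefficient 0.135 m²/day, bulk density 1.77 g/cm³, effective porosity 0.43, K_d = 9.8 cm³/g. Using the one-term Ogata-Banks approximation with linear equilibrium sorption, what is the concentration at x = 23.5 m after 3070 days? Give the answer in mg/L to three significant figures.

Retardation factor R = 1 + ρ_b·K_d/n = 1 + 1.77 × 9.8/0.43 = 41.34.
Sorption retards both mechanisms: v_R = v/R = 0.008128 m/day, D_R = D/R = 0.003266 m²/day.
v_R·t = 0.008128 × 3070 = 24.95296 m; 2√(D_R t) = 6.333 m; argument = (23.5 − 24.95296)/6.333 = -0.2294.
C = C₀ × ½·erfc(-0.2294) = 5.03 × 0.6272 = 3.15 mg/L.

3.15 mg/L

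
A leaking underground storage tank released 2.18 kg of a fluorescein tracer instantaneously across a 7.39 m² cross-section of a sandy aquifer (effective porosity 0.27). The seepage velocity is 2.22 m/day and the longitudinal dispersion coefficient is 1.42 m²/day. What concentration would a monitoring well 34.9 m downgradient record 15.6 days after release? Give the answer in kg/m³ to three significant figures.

0.0654 kg/m³

For an instantaneous plane source, C(x,t) = M/(n_e·A·√(4πDt)) · exp(−(x−vt)²/(4Dt)), with n_e·A the pore (flow) area.
Plume center vt = 2.22 × 15.6 = 34.632 m, so the well at 34.9 m is 0.268 m downgradient of the peak.
√(4πDt) = 16.68 m, giving peak height M/(n_e·A·√(4πDt)) = 2.18/(0.27 × 7.39 × 16.68) = 0.06550 kg/m³.
(x−vt)²/(4Dt) = (0.268)²/(4 × 1.42 × 15.6) = 0.0008106; exp(−0.0008106) = 0.9992.
C = 0.06550 × 0.9992 = 0.0654 kg/m³.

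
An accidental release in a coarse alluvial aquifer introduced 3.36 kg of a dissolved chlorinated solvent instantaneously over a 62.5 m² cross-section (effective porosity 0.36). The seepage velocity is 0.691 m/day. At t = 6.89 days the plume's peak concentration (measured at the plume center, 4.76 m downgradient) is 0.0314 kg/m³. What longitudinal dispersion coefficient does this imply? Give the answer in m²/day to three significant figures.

At the plume center C_max = M/(n_e·A·√(4πDt)), so D = M²/(4πt·(n_e·A·C_max)²).
n_e·A·C_max = 0.36 × 62.5 × 0.0314 = 0.7065 kg/m.
D = 3.36²/(4π × 6.89 × 0.7065²) = 0.261 m²/day.

0.261 m²/day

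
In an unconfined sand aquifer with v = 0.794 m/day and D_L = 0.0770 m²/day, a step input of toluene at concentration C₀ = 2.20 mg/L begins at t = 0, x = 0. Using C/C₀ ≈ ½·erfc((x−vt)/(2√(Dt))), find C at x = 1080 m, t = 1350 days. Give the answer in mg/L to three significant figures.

For a continuous step input, C/C₀ ≈ ½·erfc((x−vt)/(2√(Dt))).
vt = 0.794 × 1350 = 1071.9 m and 2√(Dt) = 2√(0.0770 × 1350) = 20.39 m.
Argument (x−vt)/(2√(Dt)) = (1080 − 1071.9)/20.39 = 0.3973; ½·erfc(0.3973) = 0.2871.
C = 2.20 × 0.2871 = 0.632 mg/L.

0.632 mg/L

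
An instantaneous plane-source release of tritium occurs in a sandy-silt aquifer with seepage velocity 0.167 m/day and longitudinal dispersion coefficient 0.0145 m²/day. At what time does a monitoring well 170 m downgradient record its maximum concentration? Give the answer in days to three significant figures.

1020 days

For the 1D instantaneous-source solution, setting ∂C/∂t = 0 at fixed x gives v²t² + 2Dt − x² = 0, so t = (√(D² + v²x²) − D)/v².
√(D² + v²x²) = √(0.0145² + 0.167² × 170²) = 28.39; v² = 0.027889.
t = (28.39 − 0.0145)/0.027889 = 1020 days (vs. the pure-advection estimate x/v = 1020 d).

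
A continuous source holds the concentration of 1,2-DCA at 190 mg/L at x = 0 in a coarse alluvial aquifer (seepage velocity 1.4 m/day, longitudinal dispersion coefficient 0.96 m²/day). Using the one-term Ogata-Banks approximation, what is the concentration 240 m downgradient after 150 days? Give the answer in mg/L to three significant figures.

For a continuous step input, C/C₀ ≈ ½·erfc((x−vt)/(2√(Dt))).
vt = 1.4 × 150 = 210 m and 2√(Dt) = 2√(0.96 × 150) = 24.00 m.
Argument (x−vt)/(2√(Dt)) = (240 − 210)/24.00 = 1.250; ½·erfc(1.250) = 0.03855.
C = 190 × 0.03855 = 7.32 mg/L.

7.32 mg/L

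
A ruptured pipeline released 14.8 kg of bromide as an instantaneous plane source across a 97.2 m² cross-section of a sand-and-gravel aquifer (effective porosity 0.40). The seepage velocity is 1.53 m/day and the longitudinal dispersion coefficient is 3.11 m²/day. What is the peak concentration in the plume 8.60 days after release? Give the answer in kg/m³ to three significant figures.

The peak of an instantaneous 1D plume sits at x = vt; there the Gaussian factor is 1 and C_max = M/(n_e·A·√(4πDt)), where n_e·A is the pore area the mass is dissolved in.
√(4πDt) = √(4π × 3.11 × 8.60) = 18.33 m, so C_max = 14.8/(0.40 × 97.2 × 18.33) = 0.0208 kg/m³.

0.0208 kg/m³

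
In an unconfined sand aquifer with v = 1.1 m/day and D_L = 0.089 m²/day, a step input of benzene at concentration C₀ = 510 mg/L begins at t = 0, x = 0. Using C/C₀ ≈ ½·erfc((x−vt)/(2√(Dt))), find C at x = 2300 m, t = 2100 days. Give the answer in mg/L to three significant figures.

356 mg/L

For a continuous step input, C/C₀ ≈ ½·erfc((x−vt)/(2√(Dt))).
vt = 1.1 × 2100 = 2310 m and 2√(Dt) = 2√(0.089 × 2100) = 27.34 m.
Argument (x−vt)/(2√(Dt)) = (2300 − 2310)/27.34 = -0.3658; ½·erfc(-0.3658) = 0.6975.
C = 510 × 0.6975 = 356 mg/L.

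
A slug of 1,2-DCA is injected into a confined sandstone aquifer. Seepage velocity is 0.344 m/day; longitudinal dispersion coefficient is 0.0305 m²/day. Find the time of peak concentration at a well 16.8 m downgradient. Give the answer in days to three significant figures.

48.6 days

For the 1D instantaneous-source solution, setting ∂C/∂t = 0 at fixed x gives v²t² + 2Dt − x² = 0, so t = (√(D² + v²x²) − D)/v².
√(D² + v²x²) = √(0.0305² + 0.344² × 16.8²) = 5.779; v² = 0.118336.
t = (5.779 − 0.0305)/0.118336 = 48.6 days (vs. the pure-advection estimate x/v = 48.8 d).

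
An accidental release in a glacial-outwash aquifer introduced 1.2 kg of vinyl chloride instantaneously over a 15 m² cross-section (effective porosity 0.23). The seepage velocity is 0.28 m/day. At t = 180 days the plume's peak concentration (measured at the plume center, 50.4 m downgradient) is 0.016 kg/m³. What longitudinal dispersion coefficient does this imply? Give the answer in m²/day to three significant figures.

0.209 m²/day

At the plume center C_max = M/(n_e·A·√(4πDt)), so D = M²/(4πt·(n_e·A·C_max)²).
n_e·A·C_max = 0.23 × 15 × 0.016 = 0.05520 kg/m.
D = 1.2²/(4π × 180 × 0.05520²) = 0.209 m²/day.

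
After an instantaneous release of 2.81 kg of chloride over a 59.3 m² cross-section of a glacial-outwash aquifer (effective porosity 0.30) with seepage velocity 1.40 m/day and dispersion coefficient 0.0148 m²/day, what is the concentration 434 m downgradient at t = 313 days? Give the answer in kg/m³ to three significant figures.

For an instantaneous plane source, C(x,t) = M/(n_e·A·√(4πDt)) · exp(−(x−vt)²/(4Dt)), with n_e·A the pore (flow) area.
Plume center vt = 1.40 × 313 = 438.2 m, so the well at 434 m is 4.2 m upgradient of the peak.
√(4πDt) = 7.630 m, giving peak height M/(n_e·A·√(4πDt)) = 2.81/(0.30 × 59.3 × 7.630) = 0.02070 kg/m³.
(x−vt)²/(4Dt) = (-4.2)²/(4 × 0.0148 × 313) = 0.9520; exp(−0.9520) = 0.3860.
C = 0.02070 × 0.3860 = 0.00799 kg/m³.

0.00799 kg/m³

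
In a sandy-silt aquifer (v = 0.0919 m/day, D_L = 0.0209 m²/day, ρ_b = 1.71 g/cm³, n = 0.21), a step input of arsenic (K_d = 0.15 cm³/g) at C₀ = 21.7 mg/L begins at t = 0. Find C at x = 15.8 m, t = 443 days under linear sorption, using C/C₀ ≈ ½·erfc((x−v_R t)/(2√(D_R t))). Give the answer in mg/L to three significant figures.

Retardation factor R = 1 + ρ_b·K_d/n = 1 + 1.71 × 0.15/0.21 = 2.221.
Sorption retards both mechanisms: v_R = v/R = 0.04138 m/day, D_R = D/R = 0.009410 m²/day.
v_R·t = 0.04138 × 443 = 18.33134 m; 2√(D_R t) = 4.083 m; argument = (15.8 − 18.33134)/4.083 = -0.6200.
C = C₀ × ½·erfc(-0.6200) = 21.7 × 0.8097 = 17.6 mg/L.

17.6 mg/L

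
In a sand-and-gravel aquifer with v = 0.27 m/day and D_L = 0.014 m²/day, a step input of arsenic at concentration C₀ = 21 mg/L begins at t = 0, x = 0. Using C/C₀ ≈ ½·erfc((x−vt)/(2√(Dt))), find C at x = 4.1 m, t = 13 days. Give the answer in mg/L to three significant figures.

For a continuous step input, C/C₀ ≈ ½·erfc((x−vt)/(2√(Dt))).
vt = 0.27 × 13 = 3.51 m and 2√(Dt) = 2√(0.014 × 13) = 0.8532 m.
Argument (x−vt)/(2√(Dt)) = (4.1 − 3.51)/0.8532 = 0.6915; ½·erfc(0.6915) = 0.1641.
C = 21 × 0.1641 = 3.45 mg/L.

3.45 mg/L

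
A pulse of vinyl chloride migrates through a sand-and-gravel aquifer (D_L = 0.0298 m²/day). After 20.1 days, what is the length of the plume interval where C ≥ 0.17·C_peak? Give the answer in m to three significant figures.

4.12 m

The plume is Gaussian with σ = √(2Dt) = √(2 × 0.0298 × 20.1) = 1.095 m.
C/C_peak = exp(−Δx²/(2σ²)) = 0.17 ⇒ Δx = σ·√(−2 ln 0.17) = 1.095 × 1.883 = 2.062 m.
Width = 2Δx = 4.12 m.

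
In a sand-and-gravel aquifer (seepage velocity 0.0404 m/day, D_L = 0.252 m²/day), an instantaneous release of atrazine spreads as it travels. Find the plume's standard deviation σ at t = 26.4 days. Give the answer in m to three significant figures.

3.65 m

Dispersive spreading gives a Gaussian with σ² = 2Dt; advection only shifts the center.
σ = √(2 × 0.252 × 26.4) = 3.65 m.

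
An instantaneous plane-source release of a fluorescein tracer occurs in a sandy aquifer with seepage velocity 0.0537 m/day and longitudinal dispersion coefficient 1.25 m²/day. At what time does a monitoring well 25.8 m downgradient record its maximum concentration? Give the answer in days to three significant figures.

214 days

For the 1D instantaneous-source solution, setting ∂C/∂t = 0 at fixed x gives v²t² + 2Dt − x² = 0, so t = (√(D² + v²x²) − D)/v².
√(D² + v²x²) = √(1.25² + 0.0537² × 25.8²) = 1.866; v² = 0.00288369.
t = (1.866 − 1.25)/0.00288369 = 214 days (vs. the pure-advection estimate x/v = 480 d).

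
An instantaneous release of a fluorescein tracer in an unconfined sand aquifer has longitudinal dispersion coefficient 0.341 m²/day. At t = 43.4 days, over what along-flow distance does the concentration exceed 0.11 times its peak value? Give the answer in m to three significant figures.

The plume is Gaussian with σ = √(2Dt) = √(2 × 0.341 × 43.4) = 5.440 m.
C/C_peak = exp(−Δx²/(2σ²)) = 0.11 ⇒ Δx = σ·√(−2 ln 0.11) = 5.440 × 2.101 = 11.43 m.
Width = 2Δx = 22.9 m.

22.9 m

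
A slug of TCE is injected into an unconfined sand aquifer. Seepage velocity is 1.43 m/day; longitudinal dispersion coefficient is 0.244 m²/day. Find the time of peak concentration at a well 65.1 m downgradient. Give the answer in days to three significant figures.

45.4 days

For the 1D instantaneous-source solution, setting ∂C/∂t = 0 at fixed x gives v²t² + 2Dt − x² = 0, so t = (√(D² + v²x²) − D)/v².
√(D² + v²x²) = √(0.244² + 1.43² × 65.1²) = 93.09; v² = 2.0449.
t = (93.09 − 0.244)/2.0449 = 45.4 days (vs. the pure-advection estimate x/v = 45.5 d).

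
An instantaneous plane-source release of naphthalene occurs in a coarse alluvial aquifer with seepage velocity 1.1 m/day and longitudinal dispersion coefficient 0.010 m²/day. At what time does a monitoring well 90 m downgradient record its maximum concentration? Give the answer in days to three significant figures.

81.8 days

For the 1D instantaneous-source solution, setting ∂C/∂t = 0 at fixed x gives v²t² + 2Dt − x² = 0, so t = (√(D² + v²x²) − D)/v².
√(D² + v²x²) = √(0.010² + 1.1² × 90²) = 99.00; v² = 1.21.
t = (99.00 − 0.010)/1.21 = 81.8 days (vs. the pure-advection estimate x/v = 81.8 d).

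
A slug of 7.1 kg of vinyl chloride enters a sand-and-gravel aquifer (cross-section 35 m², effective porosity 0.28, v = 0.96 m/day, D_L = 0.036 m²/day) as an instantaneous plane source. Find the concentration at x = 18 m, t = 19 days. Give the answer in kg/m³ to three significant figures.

For an instantaneous plane source, C(x,t) = M/(n_e·A·√(4πDt)) · exp(−(x−vt)²/(4Dt)), with n_e·A the pore (flow) area.
Plume center vt = 0.96 × 19 = 18.24 m, so the well at 18 m is 0.24 m upgradient of the peak.
√(4πDt) = 2.932 m, giving peak height M/(n_e·A·√(4πDt)) = 7.1/(0.28 × 35 × 2.932) = 0.2471 kg/m³.
(x−vt)²/(4Dt) = (-0.24)²/(4 × 0.036 × 19) = 0.02105; exp(−0.02105) = 0.9792.
C = 0.2471 × 0.9792 = 0.242 kg/m³.

0.242 kg/m³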